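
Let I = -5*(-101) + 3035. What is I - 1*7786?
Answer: -4246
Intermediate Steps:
I = 3540 (I = 505 + 3035 = 3540)
I - 1*7786 = 3540 - 1*7786 = 3540 - 7786 = -4246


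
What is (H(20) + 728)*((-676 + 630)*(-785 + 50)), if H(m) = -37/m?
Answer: 49102263/2 ≈ 2.4551e+7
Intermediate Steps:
(H(20) + 728)*((-676 + 630)*(-785 + 50)) = (-37/20 + 728)*((-676 + 630)*(-785 + 50)) = (-37*1/20 + 728)*(-46*(-735)) = (-37/20 + 728)*33810 = (14523/20)*33810 = 49102263/2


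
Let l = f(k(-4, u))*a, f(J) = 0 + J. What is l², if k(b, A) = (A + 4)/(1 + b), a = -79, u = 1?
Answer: 156025/9 ≈ 17336.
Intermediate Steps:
k(b, A) = (4 + A)/(1 + b)
f(J) = J
l = 395/3 (l = ((4 + 1)/(1 - 4))*(-79) = (5/(-3))*(-79) = -⅓*5*(-79) = -5/3*(-79) = 395/3 ≈ 131.67)
l² = (395/3)² = 156025/9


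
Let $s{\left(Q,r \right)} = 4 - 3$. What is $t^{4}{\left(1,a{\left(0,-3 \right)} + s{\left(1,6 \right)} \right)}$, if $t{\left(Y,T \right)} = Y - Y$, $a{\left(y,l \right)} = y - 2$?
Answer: $0$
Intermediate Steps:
$s{\left(Q,r \right)} = 1$ ($s{\left(Q,r \right)} = 4 - 3 = 1$)
$a{\left(y,l \right)} = -2 + y$
$t{\left(Y,T \right)} = 0$
$t^{4}{\left(1,a{\left(0,-3 \right)} + s{\left(1,6 \right)} \right)} = 0^{4} = 0$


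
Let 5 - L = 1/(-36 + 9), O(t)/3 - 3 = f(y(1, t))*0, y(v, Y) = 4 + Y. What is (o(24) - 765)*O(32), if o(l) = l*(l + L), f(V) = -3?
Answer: -613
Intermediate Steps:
O(t) = 9 (O(t) = 9 + 3*(-3*0) = 9 + 3*0 = 9 + 0 = 9)
L = 136/27 (L = 5 - 1/(-36 + 9) = 5 - 1/(-27) = 5 - 1*(-1/27) = 5 + 1/27 = 136/27 ≈ 5.0370)
o(l) = l*(136/27 + l) (o(l) = l*(l + 136/27) = l*(136/27 + l))
(o(24) - 765)*O(32) = ((1/27)*24*(136 + 27*24) - 765)*9 = ((1/27)*24*(136 + 648) - 765)*9 = ((1/27)*24*784 - 765)*9 = (6272/9 - 765)*9 = -613/9*9 = -613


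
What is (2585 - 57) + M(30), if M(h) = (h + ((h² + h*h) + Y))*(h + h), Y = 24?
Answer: 113768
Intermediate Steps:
M(h) = 2*h*(24 + h + 2*h²) (M(h) = (h + ((h² + h*h) + 24))*(h + h) = (h + ((h² + h²) + 24))*(2*h) = (h + (2*h² + 24))*(2*h) = (h + (24 + 2*h²))*(2*h) = (24 + h + 2*h²)*(2*h) = 2*h*(24 + h + 2*h²))
(2585 - 57) + M(30) = (2585 - 57) + 2*30*(24 + 30 + 2*30²) = 2528 + 2*30*(24 + 30 + 2*900) = 2528 + 2*30*(24 + 30 + 1800) = 2528 + 2*30*1854 = 2528 + 111240 = 113768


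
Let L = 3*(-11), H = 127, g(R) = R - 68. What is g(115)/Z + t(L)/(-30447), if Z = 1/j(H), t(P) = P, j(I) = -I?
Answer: -60579370/10149 ≈ -5969.0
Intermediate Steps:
g(R) = -68 + R
L = -33
Z = -1/127 (Z = 1/(-1*127) = 1/(-127) = -1/127 ≈ -0.0078740)
g(115)/Z + t(L)/(-30447) = (-68 + 115)/(-1/127) - 33/(-30447) = 47*(-127) - 33*(-1/30447) = -5969 + 11/10149 = -60579370/10149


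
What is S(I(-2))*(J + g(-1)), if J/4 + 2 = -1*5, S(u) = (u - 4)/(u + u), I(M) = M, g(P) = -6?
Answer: -51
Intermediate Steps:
S(u) = (-4 + u)/(2*u) (S(u) = (-4 + u)/((2*u)) = (-4 + u)*(1/(2*u)) = (-4 + u)/(2*u))
J = -28 (J = -8 + 4*(-1*5) = -8 + 4*(-5) = -8 - 20 = -28)
S(I(-2))*(J + g(-1)) = ((½)*(-4 - 2)/(-2))*(-28 - 6) = ((½)*(-½)*(-6))*(-34) = (3/2)*(-34) = -51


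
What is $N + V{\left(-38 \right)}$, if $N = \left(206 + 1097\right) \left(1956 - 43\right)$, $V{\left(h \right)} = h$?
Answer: $2492601$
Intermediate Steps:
$N = 2492639$ ($N = 1303 \cdot 1913 = 2492639$)
$N + V{\left(-38 \right)} = 2492639 - 38 = 2492601$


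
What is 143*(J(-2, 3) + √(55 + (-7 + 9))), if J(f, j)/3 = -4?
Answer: -1716 + 143*√57 ≈ -636.37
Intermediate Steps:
J(f, j) = -12 (J(f, j) = 3*(-4) = -12)
143*(J(-2, 3) + √(55 + (-7 + 9))) = 143*(-12 + √(55 + (-7 + 9))) = 143*(-12 + √(55 + 2)) = 143*(-12 + √57) = -1716 + 143*√57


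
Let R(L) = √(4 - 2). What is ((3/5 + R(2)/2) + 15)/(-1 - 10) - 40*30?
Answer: -66078/55 - √2/22 ≈ -1201.5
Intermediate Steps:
R(L) = √2
((3/5 + R(2)/2) + 15)/(-1 - 10) - 40*30 = ((3/5 + √2/2) + 15)/(-1 - 10) - 40*30 = ((3*(⅕) + √2*(½)) + 15)/(-11) - 1200 = ((⅗ + √2/2) + 15)*(-1/11) - 1200 = (78/5 + √2/2)*(-1/11) - 1200 = (-78/55 - √2/22) - 1200 = -66078/55 - √2/22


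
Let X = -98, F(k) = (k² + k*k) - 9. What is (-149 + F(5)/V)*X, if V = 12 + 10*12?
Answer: 961723/66 ≈ 14572.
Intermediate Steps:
F(k) = -9 + 2*k² (F(k) = (k² + k²) - 9 = 2*k² - 9 = -9 + 2*k²)
V = 132 (V = 12 + 120 = 132)
(-149 + F(5)/V)*X = (-149 + (-9 + 2*5²)/132)*(-98) = (-149 + (-9 + 2*25)*(1/132))*(-98) = (-149 + (-9 + 50)*(1/132))*(-98) = (-149 + 41*(1/132))*(-98) = (-149 + 41/132)*(-98) = -19627/132*(-98) = 961723/66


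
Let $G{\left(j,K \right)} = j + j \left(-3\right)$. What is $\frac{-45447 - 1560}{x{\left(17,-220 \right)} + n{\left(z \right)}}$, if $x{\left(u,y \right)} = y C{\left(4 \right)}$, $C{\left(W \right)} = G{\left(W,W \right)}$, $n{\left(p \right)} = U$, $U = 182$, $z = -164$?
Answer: $- \frac{47007}{1942} \approx -24.205$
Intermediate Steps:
$n{\left(p \right)} = 182$
$G{\left(j,K \right)} = - 2 j$ ($G{\left(j,K \right)} = j - 3 j = - 2 j$)
$C{\left(W \right)} = - 2 W$
$x{\left(u,y \right)} = - 8 y$ ($x{\left(u,y \right)} = y \left(\left(-2\right) 4\right) = y \left(-8\right) = - 8 y$)
$\frac{-45447 - 1560}{x{\left(17,-220 \right)} + n{\left(z \right)}} = \frac{-45447 - 1560}{\left(-8\right) \left(-220\right) + 182} = - \frac{47007}{1760 + 182} = - \frac{47007}{1942}$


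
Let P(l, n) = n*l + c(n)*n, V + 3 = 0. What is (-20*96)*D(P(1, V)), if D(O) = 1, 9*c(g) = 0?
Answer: -1920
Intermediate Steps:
V = -3 (V = -3 + 0 = -3)
c(g) = 0 (c(g) = (⅑)*0 = 0)
P(l, n) = l*n (P(l, n) = n*l + 0*n = l*n + 0 = l*n)
(-20*96)*D(P(1, V)) = -20*96*1 = -1920*1 = -1920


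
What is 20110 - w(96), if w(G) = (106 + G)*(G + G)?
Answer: -18674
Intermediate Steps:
w(G) = 2*G*(106 + G) (w(G) = (106 + G)*(2*G) = 2*G*(106 + G))
20110 - w(96) = 20110 - 2*96*(106 + 96) = 20110 - 2*96*202 = 20110 - 1*38784 = 20110 - 38784 = -18674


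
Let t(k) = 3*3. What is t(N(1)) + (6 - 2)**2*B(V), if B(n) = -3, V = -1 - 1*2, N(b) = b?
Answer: -39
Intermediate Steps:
V = -3 (V = -1 - 2 = -3)
t(k) = 9
t(N(1)) + (6 - 2)**2*B(V) = 9 + (6 - 2)**2*(-3) = 9 + 4**2*(-3) = 9 + 16*(-3) = 9 - 48 = -39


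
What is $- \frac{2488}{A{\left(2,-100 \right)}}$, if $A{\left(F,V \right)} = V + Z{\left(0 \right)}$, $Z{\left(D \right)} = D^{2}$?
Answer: $\frac{622}{25} \approx 24.88$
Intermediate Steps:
$A{\left(F,V \right)} = V$ ($A{\left(F,V \right)} = V + 0^{2} = V + 0 = V$)
$- \frac{2488}{A{\left(2,-100 \right)}} = - \frac{2488}{-100} = \left(-2488\right) \left(- \frac{1}{100}\right) = \frac{622}{25}$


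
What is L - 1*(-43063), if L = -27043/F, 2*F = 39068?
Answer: 841165599/19534 ≈ 43062.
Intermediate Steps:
F = 19534 (F = (½)*39068 = 19534)
L = -27043/19534 ≈ -1.3844
L - 1*(-43063) = -27043/19534 - 1*(-43063) = -27043/19534 + 43063 = 841165599/19534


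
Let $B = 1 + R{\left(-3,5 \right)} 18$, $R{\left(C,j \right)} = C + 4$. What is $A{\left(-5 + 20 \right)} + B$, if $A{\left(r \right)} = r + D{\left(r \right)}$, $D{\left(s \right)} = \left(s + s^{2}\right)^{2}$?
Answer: $57634$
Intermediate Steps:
$R{\left(C,j \right)} = 4 + C$
$A{\left(r \right)} = r + r^{2} \left(1 + r\right)^{2}$
$B = 19$ ($B = 1 + \left(4 - 3\right) 18 = 1 + 1 \cdot 18 = 1 + 18 = 19$)
$A{\left(-5 + 20 \right)} + B = \left(-5 + 20\right) \left(1 + \left(-5 + 20\right) \left(1 + \left(-5 + 20\right)\right)^{2}\right) + 19 = 15 \left(1 + 15 \left(1 + 15\right)^{2}\right) + 19 = 15 \left(1 + 15 \cdot 16^{2}\right) + 19 = 15 \left(1 + 15 \cdot 256\right) + 19 = 15 \left(1 + 3840\right) + 19 = 15 \cdot 3841 + 19 = 57615 + 19 = 57634$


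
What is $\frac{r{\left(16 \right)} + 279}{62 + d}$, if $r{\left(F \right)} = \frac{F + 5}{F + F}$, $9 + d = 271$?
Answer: $\frac{2983}{3456} \approx 0.86314$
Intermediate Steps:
$d = 262$ ($d = -9 + 271 = 262$)
$r{\left(F \right)} = \frac{5 + F}{2 F}$
$\frac{r{\left(16 \right)} + 279}{62 + d} = \frac{\frac{5 + 16}{2 \cdot 16} + 279}{62 + 262} = \frac{\frac{1}{2} \cdot \frac{1}{16} \cdot 21 + 279}{324} = \left(\frac{21}{32} + 279\right) \frac{1}{324} = \frac{8949}{32} \cdot \frac{1}{324} = \frac{2983}{3456}$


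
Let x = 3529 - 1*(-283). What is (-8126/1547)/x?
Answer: -239/173446 ≈ -0.0013780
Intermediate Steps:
x = 3812 (x = 3529 + 283 = 3812)
(-8126/1547)/x = -8126/1547/3812 = -8126*1/1547*(1/3812) = -478/91*1/3812 = -239/173446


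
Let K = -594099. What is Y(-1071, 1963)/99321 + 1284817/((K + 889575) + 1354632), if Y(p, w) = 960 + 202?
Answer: 14391859417/18210041852 ≈ 0.79033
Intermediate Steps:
Y(p, w) = 1162
Y(-1071, 1963)/99321 + 1284817/((K + 889575) + 1354632) = 1162/99321 + 1284817/((-594099 + 889575) + 1354632) = 1162*(1/99321) + 1284817/(295476 + 1354632) = 1162/99321 + 1284817/1650108 = 14391859417/18210041852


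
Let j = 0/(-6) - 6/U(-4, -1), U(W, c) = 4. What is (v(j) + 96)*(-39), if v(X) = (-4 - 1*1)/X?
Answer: -3874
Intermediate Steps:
j = -3/2 (j = 0/(-6) - 6/4 = 0*(-⅙) - 6*¼ = 0 - 3/2 = -3/2 ≈ -1.5000)
v(X) = -5/X (v(X) = (-4 - 1)/X = -5/X)
(v(j) + 96)*(-39) = (-5/(-3/2) + 96)*(-39) = (-5*(-⅔) + 96)*(-39) = (10/3 + 96)*(-39) = (298/3)*(-39) = -3874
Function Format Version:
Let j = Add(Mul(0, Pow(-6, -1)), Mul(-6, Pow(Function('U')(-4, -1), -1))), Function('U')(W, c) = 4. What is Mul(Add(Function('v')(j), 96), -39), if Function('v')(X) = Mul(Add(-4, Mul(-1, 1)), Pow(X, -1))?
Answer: -3874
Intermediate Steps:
j = Rational(-3, 2) (j = Add(Mul(0, Pow(-6, -1)), Mul(-6, Pow(4, -1))) = Add(Mul(0, Rational(-1, 6)), Mul(-6, Rational(1, 4))) = Add(0, Rational(-3, 2)) = Rational(-3, 2) ≈ -1.5000)
Function('v')(X) = Mul(-5, Pow(X, -1)) (Function('v')(X) = Mul(Add(-4, -1), Pow(X, -1)) = Mul(-5, Pow(X, -1)))
Mul(Add(Function('v')(j), 96), -39) = Mul(Add(Mul(-5, Pow(Rational(-3, 2), -1)), 96), -39) = Mul(Add(Mul(-5, Rational(-2, 3)), 96), -39) = Mul(Add(Rational(10, 3), 96), -39) = Mul(Rational(298, 3), -39) = -3874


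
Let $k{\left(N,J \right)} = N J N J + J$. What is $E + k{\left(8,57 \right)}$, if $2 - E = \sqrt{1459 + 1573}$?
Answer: $207995 - 2 \sqrt{758} \approx 2.0794 \cdot 10^{5}$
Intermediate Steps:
$k{\left(N,J \right)} = J + J^{2} N^{2}$ ($k{\left(N,J \right)} = J N N J + J = J N^{2} J + J = J^{2} N^{2} + J = J + J^{2} N^{2}$)
$E = 2 - 2 \sqrt{758}$ ($E = 2 - \sqrt{1459 + 1573} = 2 - \sqrt{3032} = 2 - 2 \sqrt{758} \approx -53.064$)
$E + k{\left(8,57 \right)} = \left(2 - 2 \sqrt{758}\right) + 57 \left(1 + 57 \cdot 8^{2}\right) = \left(2 - 2 \sqrt{758}\right) + 57 \left(1 + 57 \cdot 64\right) = \left(2 - 2 \sqrt{758}\right) + 57 \left(1 + 3648\right) = \left(2 - 2 \sqrt{758}\right) + 57 \cdot 3649 = \left(2 - 2 \sqrt{758}\right) + 207993 = 207995 - 2 \sqrt{758}$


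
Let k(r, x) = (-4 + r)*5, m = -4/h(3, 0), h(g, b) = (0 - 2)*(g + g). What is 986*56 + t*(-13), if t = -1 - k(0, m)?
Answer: 54969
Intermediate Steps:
h(g, b) = -4*g
m = 1/3 (m = -4/((-4*3)) = -4/(-12) = -4*(-1/12) = 1/3 ≈ 0.33333)
k(r, x) = -20 + 5*r
t = 19 (t = -1 - (-20 + 5*0) = -1 - (-20 + 0) = -1 - 1*(-20) = -1 + 20 = 19)
986*56 + t*(-13) = 986*56 + 19*(-13) = 55216 - 247 = 54969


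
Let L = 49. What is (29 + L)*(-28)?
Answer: -2184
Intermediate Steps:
(29 + L)*(-28) = (29 + 49)*(-28) = 78*(-28) = -2184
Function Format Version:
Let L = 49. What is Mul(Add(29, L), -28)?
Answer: -2184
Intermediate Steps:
Mul(Add(29, L), -28) = Mul(Add(29, 49), -28) = Mul(78, -28) = -2184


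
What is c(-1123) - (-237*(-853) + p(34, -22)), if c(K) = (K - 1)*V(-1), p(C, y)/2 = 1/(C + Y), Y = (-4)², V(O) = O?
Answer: -5025926/25 ≈ -2.0104e+5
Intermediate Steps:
Y = 16
p(C, y) = 2/(16 + C) (p(C, y) = 2/(C + 16) = 2/(16 + C))
c(K) = 1 - K (c(K) = (K - 1)*(-1) = (-1 + K)*(-1) = 1 - K)
c(-1123) - (-237*(-853) + p(34, -22)) = (1 - 1*(-1123)) - (-237*(-853) + 2/(16 + 34)) = (1 + 1123) - (202161 + 2/50) = 1124 - (202161 + 2*(1/50)) = 1124 - (202161 + 1/25) = 1124 - 1*5054026/25 = 1124 - 5054026/25 = -5025926/25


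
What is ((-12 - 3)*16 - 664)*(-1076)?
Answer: 972704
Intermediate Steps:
((-12 - 3)*16 - 664)*(-1076) = (-15*16 - 664)*(-1076) = (-240 - 664)*(-1076) = -904*(-1076) = 972704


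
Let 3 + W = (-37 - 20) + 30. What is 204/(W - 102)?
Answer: -17/11 ≈ -1.5455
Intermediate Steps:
W = -30 (W = -3 + ((-37 - 20) + 30) = -3 + (-57 + 30) = -3 - 27 = -30)
204/(W - 102) = 204/(-30 - 102) = 204/(-132) = -1/132*204 = -17/11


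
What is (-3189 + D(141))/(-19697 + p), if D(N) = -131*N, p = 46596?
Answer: -21660/26899 ≈ -0.80523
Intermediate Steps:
(-3189 + D(141))/(-19697 + p) = (-3189 - 131*141)/(-19697 + 46596) = (-3189 - 18471)/26899 = -21660*1/26899 = -21660/26899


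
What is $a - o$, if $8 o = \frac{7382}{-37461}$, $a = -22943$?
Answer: $- \frac{3437867201}{149844} \approx -22943.0$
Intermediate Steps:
$o = - \frac{3691}{149844}$ ($o = \frac{7382 \frac{1}{-37461}}{8} = \frac{7382 \left(- \frac{1}{37461}\right)}{8} = \frac{1}{8} \left(- \frac{7382}{37461}\right) = - \frac{3691}{149844} \approx -0.024632$)
$a - o = -22943 - - \frac{3691}{149844} = -22943 + \frac{3691}{149844} = - \frac{3437867201}{149844}$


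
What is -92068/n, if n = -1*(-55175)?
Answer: -92068/55175 ≈ -1.6687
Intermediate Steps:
n = 55175
-92068/n = -92068/55175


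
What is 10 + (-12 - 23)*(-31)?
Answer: 1095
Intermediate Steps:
10 + (-12 - 23)*(-31) = 10 - 35*(-31) = 10 + 1085 = 1095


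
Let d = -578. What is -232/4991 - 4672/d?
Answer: 11591928/1442399 ≈ 8.0366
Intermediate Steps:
-232/4991 - 4672/d = -232/4991 - 4672/(-578) = -232*1/4991 - 4672*(-1/578) = -232/4991 + 2336/289 = 11591928/1442399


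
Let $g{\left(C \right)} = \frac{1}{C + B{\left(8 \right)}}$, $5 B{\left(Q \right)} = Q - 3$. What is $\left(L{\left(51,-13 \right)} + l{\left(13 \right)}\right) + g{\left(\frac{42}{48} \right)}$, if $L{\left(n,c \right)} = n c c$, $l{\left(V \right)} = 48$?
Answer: $\frac{130013}{15} \approx 8667.5$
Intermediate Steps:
$B{\left(Q \right)} = - \frac{3}{5} + \frac{Q}{5}$ ($B{\left(Q \right)} = \frac{Q - 3}{5} = \frac{-3 + Q}{5} = - \frac{3}{5} + \frac{Q}{5}$)
$g{\left(C \right)} = \frac{1}{1 + C}$ ($g{\left(C \right)} = \frac{1}{C + \left(- \frac{3}{5} + \frac{1}{5} \cdot 8\right)} = \frac{1}{C + \left(- \frac{3}{5} + \frac{8}{5}\right)} = \frac{1}{C + 1} = \frac{1}{1 + C}$)
$L{\left(n,c \right)} = n c^{2}$ ($L{\left(n,c \right)} = c n c = n c^{2}$)
$\left(L{\left(51,-13 \right)} + l{\left(13 \right)}\right) + g{\left(\frac{42}{48} \right)} = \left(51 \left(-13\right)^{2} + 48\right) + \frac{1}{1 + \frac{42}{48}} = \left(51 \cdot 169 + 48\right) + \frac{1}{1 + 42 \cdot \frac{1}{48}} = \left(8619 + 48\right) + \frac{1}{1 + \frac{7}{8}} = 8667 + \frac{1}{\frac{15}{8}} = 8667 + \frac{8}{15} = \frac{130013}{15}$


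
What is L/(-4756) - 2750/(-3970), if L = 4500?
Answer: -119650/472033 ≈ -0.25348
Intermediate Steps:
L/(-4756) - 2750/(-3970) = 4500/(-4756) - 2750/(-3970) = 4500*(-1/4756) - 2750*(-1/3970) = -1125/1189 + 275/397 = -119650/472033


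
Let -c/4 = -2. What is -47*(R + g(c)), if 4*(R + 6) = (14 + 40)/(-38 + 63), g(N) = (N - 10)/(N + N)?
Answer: 52499/200 ≈ 262.50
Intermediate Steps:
c = 8 (c = -4*(-2) = 8)
g(N) = (-10 + N)/(2*N) (g(N) = (-10 + N)/((2*N)) = (-10 + N)*(1/(2*N)) = (-10 + N)/(2*N))
R = -273/50 (R = -6 + ((14 + 40)/(-38 + 63))/4 = -6 + (54/25)/4 = -6 + (54*(1/25))/4 = -6 + (¼)*(54/25) = -6 + 27/50 = -273/50 ≈ -5.4600)
-47*(R + g(c)) = -47*(-273/50 + (½)*(-10 + 8)/8) = -47*(-273/50 + (½)*(⅛)*(-2)) = -47*(-273/50 - ⅛) = -47*(-1117/200) = 52499/200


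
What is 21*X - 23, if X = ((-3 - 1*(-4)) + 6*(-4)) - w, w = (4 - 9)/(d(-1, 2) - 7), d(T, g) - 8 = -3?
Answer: -1117/2 ≈ -558.50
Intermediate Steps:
d(T, g) = 5 (d(T, g) = 8 - 3 = 5)
w = 5/2 (w = (4 - 9)/(5 - 7) = -5/(-2) = -5*(-1/2) = 5/2 ≈ 2.5000)
X = -51/2 (X = ((-3 - 1*(-4)) + 6*(-4)) - 1*5/2 = ((-3 + 4) - 24) - 5/2 = (1 - 24) - 5/2 = -23 - 5/2 = -51/2 ≈ -25.500)
21*X - 23 = 21*(-51/2) - 23 = -1071/2 - 23 = -1117/2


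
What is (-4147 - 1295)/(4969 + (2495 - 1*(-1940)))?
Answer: -2721/4702 ≈ -0.57869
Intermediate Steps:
(-4147 - 1295)/(4969 + (2495 - 1*(-1940))) = -5442/(4969 + (2495 + 1940)) = -5442/(4969 + 4435) = -5442/9404 = -5442*1/9404 = -2721/4702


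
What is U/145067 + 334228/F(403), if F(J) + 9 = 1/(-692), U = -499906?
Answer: -33555047581466/903622343 ≈ -37134.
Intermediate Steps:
F(J) = -6229/692 (F(J) = -9 + 1/(-692) = -9 - 1/692 = -6229/692)
U/145067 + 334228/F(403) = -499906/145067 + 334228/(-6229/692) = -499906*1/145067 + 334228*(-692/6229) = -499906/145067 - 231285776/6229 = -33555047581466/903622343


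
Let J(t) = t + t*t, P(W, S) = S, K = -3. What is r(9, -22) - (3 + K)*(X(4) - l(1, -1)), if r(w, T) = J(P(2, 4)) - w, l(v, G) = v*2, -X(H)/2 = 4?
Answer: 11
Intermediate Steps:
J(t) = t + t**2
X(H) = -8 (X(H) = -2*4 = -8)
l(v, G) = 2*v
r(w, T) = 20 - w (r(w, T) = 4*(1 + 4) - w = 4*5 - w = 20 - w)
r(9, -22) - (3 + K)*(X(4) - l(1, -1)) = (20 - 1*9) - (3 - 3)*(-8 - 2) = (20 - 9) - 0*(-8 - 1*2) = 11 - 0*(-8 - 2) = 11 - 0*(-10) = 11 - 1*0 = 11 + 0 = 11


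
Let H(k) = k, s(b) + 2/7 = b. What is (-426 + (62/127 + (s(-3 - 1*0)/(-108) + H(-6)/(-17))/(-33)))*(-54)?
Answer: 22919854369/997458 ≈ 22978.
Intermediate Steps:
s(b) = -2/7 + b
(-426 + (62/127 + (s(-3 - 1*0)/(-108) + H(-6)/(-17))/(-33)))*(-54) = (-426 + (62/127 + ((-2/7 + (-3 - 1*0))/(-108) - 6/(-17))/(-33)))*(-54) = (-426 + (62*(1/127) + ((-2/7 + (-3 + 0))*(-1/108) - 6*(-1/17))*(-1/33)))*(-54) = (-426 + (62/127 + ((-2/7 - 3)*(-1/108) + 6/17)*(-1/33)))*(-54) = (-426 + (62/127 + (-23/7*(-1/108) + 6/17)*(-1/33)))*(-54) = (-426 + (62/127 + (23/756 + 6/17)*(-1/33)))*(-54) = (-426 + (62/127 + (4927/12852)*(-1/33)))*(-54) = (-426 + (62/127 - 4927/424116))*(-54) = (-426 + 25669463/53862732)*(-54) = -22919854369/53862732*(-54) = 22919854369/997458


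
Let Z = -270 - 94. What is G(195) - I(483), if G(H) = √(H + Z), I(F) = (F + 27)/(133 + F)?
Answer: -255/308 + 13*I ≈ -0.82792 + 13.0*I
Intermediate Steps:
I(F) = (27 + F)/(133 + F)
Z = -364
G(H) = √(-364 + H) (G(H) = √(H - 364) = √(-364 + H))
G(195) - I(483) = √(-364 + 195) - (27 + 483)/(133 + 483) = √(-169) - 510/616 = 13*I - 510/616 = 13*I - 1*255/308 = 13*I - 255/308 = -255/308 + 13*I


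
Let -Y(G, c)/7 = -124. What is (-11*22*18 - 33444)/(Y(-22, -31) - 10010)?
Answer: 2700/653 ≈ 4.1348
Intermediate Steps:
Y(G, c) = 868 (Y(G, c) = -7*(-124) = 868)
(-11*22*18 - 33444)/(Y(-22, -31) - 10010) = (-11*22*18 - 33444)/(868 - 10010) = (-242*18 - 33444)/(-9142) = (-4356 - 33444)*(-1/9142) = -37800*(-1/9142) = 2700/653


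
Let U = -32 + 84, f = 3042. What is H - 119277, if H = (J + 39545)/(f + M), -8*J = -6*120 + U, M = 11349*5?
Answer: -4754116247/39858 ≈ -1.1928e+5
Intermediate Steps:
M = 56745
U = 52
J = 167/2 (J = -(-6*120 + 52)/8 = -(-720 + 52)/8 = -⅛*(-668) = 167/2 ≈ 83.500)
H = 26419/39858 (H = (167/2 + 39545)/(3042 + 56745) = (79257/2)/59787 = (79257/2)*(1/59787) = 26419/39858 ≈ 0.66283)
H - 119277 = 26419/39858 - 119277 = -4754116247/39858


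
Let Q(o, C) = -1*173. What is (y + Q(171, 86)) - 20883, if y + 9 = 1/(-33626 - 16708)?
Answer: -1060285711/50334 ≈ -21065.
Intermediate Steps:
Q(o, C) = -173
y = -453007/50334 (y = -9 + 1/(-33626 - 16708) = -9 + 1/(-50334) = -9 - 1/50334 = -453007/50334 ≈ -9.0000)
(y + Q(171, 86)) - 20883 = (-453007/50334 - 173) - 20883 = -9160789/50334 - 20883 = -1060285711/50334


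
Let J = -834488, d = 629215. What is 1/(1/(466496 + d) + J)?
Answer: -1095711/914357680967 ≈ -1.1983e-6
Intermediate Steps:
1/(1/(466496 + d) + J) = 1/(1/(466496 + 629215) - 834488) = 1/(1/1095711 - 834488) = 1/(-914357680967/1095711) = -1095711/914357680967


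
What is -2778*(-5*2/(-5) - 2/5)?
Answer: -22224/5 ≈ -4444.8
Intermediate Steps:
-2778*(-5*2/(-5) - 2/5) = -2778*(-10*(-⅕) - 2*⅕) = -2778*(2 - ⅖) = -2778*8/5 = -22224/5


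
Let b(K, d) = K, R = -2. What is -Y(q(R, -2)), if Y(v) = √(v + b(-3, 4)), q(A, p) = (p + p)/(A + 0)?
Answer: -I ≈ -1.0*I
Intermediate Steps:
q(A, p) = 2*p/A (q(A, p) = (2*p)/A = 2*p/A)
Y(v) = √(-3 + v) (Y(v) = √(v - 3) = √(-3 + v))
-Y(q(R, -2)) = -√(-3 + 2*(-2)/(-2)) = -√(-3 + 2*(-2)*(-½)) = -√(-3 + 2) = -√(-1) = -I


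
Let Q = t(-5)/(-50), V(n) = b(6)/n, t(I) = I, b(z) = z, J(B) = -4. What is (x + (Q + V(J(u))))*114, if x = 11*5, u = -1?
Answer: 30552/5 ≈ 6110.4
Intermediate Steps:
V(n) = 6/n
Q = 1/10 (Q = -5/(-50) = -5*(-1/50) = 1/10 ≈ 0.10000)
x = 55
(x + (Q + V(J(u))))*114 = (55 + (1/10 + 6/(-4)))*114 = (55 + (1/10 + 6*(-1/4)))*114 = (55 + (1/10 - 3/2))*114 = (55 - 7/5)*114 = (268/5)*114 = 30552/5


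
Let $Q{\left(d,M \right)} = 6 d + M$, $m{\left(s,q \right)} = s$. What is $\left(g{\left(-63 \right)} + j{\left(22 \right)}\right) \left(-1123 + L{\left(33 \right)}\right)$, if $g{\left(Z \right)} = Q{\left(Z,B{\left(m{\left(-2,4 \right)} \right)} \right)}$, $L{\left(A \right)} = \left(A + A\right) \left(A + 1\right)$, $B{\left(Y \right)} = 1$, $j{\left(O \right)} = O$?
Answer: $-397955$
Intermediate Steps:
$L{\left(A \right)} = 2 A \left(1 + A\right)$
$Q{\left(d,M \right)} = M + 6 d$
$g{\left(Z \right)} = 1 + 6 Z$
$\left(g{\left(-63 \right)} + j{\left(22 \right)}\right) \left(-1123 + L{\left(33 \right)}\right) = \left(\left(1 + 6 \left(-63\right)\right) + 22\right) \left(-1123 + 2 \cdot 33 \left(1 + 33\right)\right) = \left(\left(1 - 378\right) + 22\right) \left(-1123 + 2 \cdot 33 \cdot 34\right) = \left(-377 + 22\right) \left(-1123 + 2244\right) = \left(-355\right) 1121 = -397955$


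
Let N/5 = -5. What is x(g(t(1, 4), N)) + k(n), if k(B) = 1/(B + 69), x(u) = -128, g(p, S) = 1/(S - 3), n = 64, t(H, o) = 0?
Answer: -17023/133 ≈ -127.99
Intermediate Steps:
N = -25 (N = 5*(-5) = -25)
g(p, S) = 1/(-3 + S)
k(B) = 1/(69 + B)
x(g(t(1, 4), N)) + k(n) = -128 + 1/(69 + 64) = -128 + 1/133 = -17023/133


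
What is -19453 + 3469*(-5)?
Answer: -36798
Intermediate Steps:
-19453 + 3469*(-5) = -19453 - 17345 = -36798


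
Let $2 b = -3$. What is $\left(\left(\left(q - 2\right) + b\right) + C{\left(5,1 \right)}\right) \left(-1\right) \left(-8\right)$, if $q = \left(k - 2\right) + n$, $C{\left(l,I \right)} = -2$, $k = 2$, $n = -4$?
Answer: $-76$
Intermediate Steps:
$b = - \frac{3}{2}$ ($b = \frac{1}{2} \left(-3\right) = - \frac{3}{2} \approx -1.5$)
$q = -4$ ($q = \left(2 - 2\right) - 4 = 0 - 4 = -4$)
$\left(\left(\left(q - 2\right) + b\right) + C{\left(5,1 \right)}\right) \left(-1\right) \left(-8\right) = \left(\left(\left(-4 - 2\right) - \frac{3}{2}\right) - 2\right) \left(-1\right) \left(-8\right) = \left(\left(-6 - \frac{3}{2}\right) - 2\right) \left(-1\right) \left(-8\right) = \left(- \frac{15}{2} - 2\right) \left(-1\right) \left(-8\right) = \left(- \frac{19}{2}\right) \left(-1\right) \left(-8\right) = \frac{19}{2} \left(-8\right) = -76$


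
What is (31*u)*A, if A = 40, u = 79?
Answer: 97960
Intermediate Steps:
(31*u)*A = (31*79)*40 = 2449*40 = 97960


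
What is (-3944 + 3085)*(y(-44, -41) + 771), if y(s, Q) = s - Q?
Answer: -659712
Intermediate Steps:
(-3944 + 3085)*(y(-44, -41) + 771) = (-3944 + 3085)*((-44 - 1*(-41)) + 771) = -859*((-44 + 41) + 771) = -859*(-3 + 771) = -859*768 = -659712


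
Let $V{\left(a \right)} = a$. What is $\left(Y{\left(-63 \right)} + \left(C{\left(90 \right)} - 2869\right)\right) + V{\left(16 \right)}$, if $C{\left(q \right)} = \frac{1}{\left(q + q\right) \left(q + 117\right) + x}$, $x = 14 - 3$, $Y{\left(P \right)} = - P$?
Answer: $- \frac{103986089}{37271} \approx -2790.0$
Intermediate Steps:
$x = 11$
$C{\left(q \right)} = \frac{1}{11 + 2 q \left(117 + q\right)}$ ($C{\left(q \right)} = \frac{1}{\left(q + q\right) \left(q + 117\right) + 11} = \frac{1}{2 q \left(117 + q\right) + 11} = \frac{1}{11 + 2 q \left(117 + q\right)}$)
$\left(Y{\left(-63 \right)} + \left(C{\left(90 \right)} - 2869\right)\right) + V{\left(16 \right)} = \left(\left(-1\right) \left(-63\right) + \left(\frac{1}{11 + 2 \cdot 90^{2} + 234 \cdot 90} - 2869\right)\right) + 16 = \left(63 - \left(2869 - \frac{1}{11 + 2 \cdot 8100 + 21060}\right)\right) + 16 = \left(63 - \left(2869 - \frac{1}{11 + 16200 + 21060}\right)\right) + 16 = \left(63 - \left(2869 - \frac{1}{37271}\right)\right) + 16 = \left(63 + \left(\frac{1}{37271} - 2869\right)\right) + 16 = \left(63 - \frac{106930498}{37271}\right) + 16 = - \frac{104582425}{37271} + 16 = - \frac{103986089}{37271}$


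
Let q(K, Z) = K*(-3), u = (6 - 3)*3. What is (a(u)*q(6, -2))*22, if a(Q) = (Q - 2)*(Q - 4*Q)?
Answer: 74844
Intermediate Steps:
u = 9 (u = 3*3 = 9)
a(Q) = -3*Q*(-2 + Q) (a(Q) = (-2 + Q)*(-3*Q) = -3*Q*(-2 + Q))
q(K, Z) = -3*K
(a(u)*q(6, -2))*22 = ((3*9*(2 - 1*9))*(-3*6))*22 = ((3*9*(2 - 9))*(-18))*22 = ((3*9*(-7))*(-18))*22 = -189*(-18)*22 = 3402*22 = 74844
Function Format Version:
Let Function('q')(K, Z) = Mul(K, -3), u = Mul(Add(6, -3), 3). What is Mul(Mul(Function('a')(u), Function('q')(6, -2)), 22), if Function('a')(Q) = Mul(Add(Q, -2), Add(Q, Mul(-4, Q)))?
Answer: 74844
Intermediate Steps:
u = 9 (u = Mul(3, 3) = 9)
Function('a')(Q) = Mul(-3, Q, Add(-2, Q)) (Function('a')(Q) = Mul(Add(-2, Q), Mul(-3, Q)) = Mul(-3, Q, Add(-2, Q)))
Function('q')(K, Z) = Mul(-3, K)
Mul(Mul(Function('a')(u), Function('q')(6, -2)), 22) = Mul(Mul(Mul(3, 9, Add(2, Mul(-1, 9))), Mul(-3, 6)), 22) = Mul(Mul(Mul(3, 9, Add(2, -9)), -18), 22) = Mul(Mul(Mul(3, 9, -7), -18), 22) = Mul(Mul(-189, -18), 22) = Mul(3402, 22) = 74844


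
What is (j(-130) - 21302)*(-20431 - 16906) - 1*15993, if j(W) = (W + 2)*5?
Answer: 819232461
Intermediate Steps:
j(W) = 10 + 5*W (j(W) = (2 + W)*5 = 10 + 5*W)
(j(-130) - 21302)*(-20431 - 16906) - 1*15993 = ((10 + 5*(-130)) - 21302)*(-20431 - 16906) - 1*15993 = ((10 - 650) - 21302)*(-37337) - 15993 = (-640 - 21302)*(-37337) - 15993 = -21942*(-37337) - 15993 = 819248454 - 15993 = 819232461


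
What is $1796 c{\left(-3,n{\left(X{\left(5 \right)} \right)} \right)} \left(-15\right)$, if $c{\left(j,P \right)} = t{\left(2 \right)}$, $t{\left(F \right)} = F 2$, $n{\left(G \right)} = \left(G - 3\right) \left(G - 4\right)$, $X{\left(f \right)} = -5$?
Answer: $-107760$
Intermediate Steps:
$n{\left(G \right)} = \left(-4 + G\right) \left(-3 + G\right)$ ($n{\left(G \right)} = \left(-3 + G\right) \left(-4 + G\right) = \left(-4 + G\right) \left(-3 + G\right)$)
$t{\left(F \right)} = 2 F$
$c{\left(j,P \right)} = 4$ ($c{\left(j,P \right)} = 2 \cdot 2 = 4$)
$1796 c{\left(-3,n{\left(X{\left(5 \right)} \right)} \right)} \left(-15\right) = 1796 \cdot 4 \left(-15\right) = 1796 \left(-60\right) = -107760$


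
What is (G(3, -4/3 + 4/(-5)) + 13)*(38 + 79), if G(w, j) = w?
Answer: 1872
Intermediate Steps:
(G(3, -4/3 + 4/(-5)) + 13)*(38 + 79) = (3 + 13)*(38 + 79) = 16*117 = 1872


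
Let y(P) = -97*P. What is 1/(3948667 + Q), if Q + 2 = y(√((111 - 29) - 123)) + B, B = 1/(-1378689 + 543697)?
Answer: 2753055200712479568/10870892983080683205540257 + 67629529086208*I*√41/10870892983080683205540257 ≈ 2.5325e-7 + 3.9835e-11*I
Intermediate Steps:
B = -1/834992 (B = 1/(-834992) = -1/834992 ≈ -1.1976e-6)
Q = -1669985/834992 - 97*I*√41 (Q = -2 + (-97*√((111 - 29) - 123) - 1/834992) = -2 + (-97*√(82 - 123) - 1/834992) = -2 + (-97*I*√41 - 1/834992) = -2 + (-1/834992 - 97*I*√41) = -1669985/834992 - 97*I*√41 ≈ -2.0 - 621.1*I)
1/(3948667 + Q) = 1/(3948667 + (-1669985/834992 - 97*I*√41)) = 1/(3297103685679/834992 - 97*I*√41)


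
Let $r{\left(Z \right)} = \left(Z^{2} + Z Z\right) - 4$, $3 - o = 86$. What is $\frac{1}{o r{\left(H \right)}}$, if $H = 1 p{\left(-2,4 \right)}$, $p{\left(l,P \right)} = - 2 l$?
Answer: $- \frac{1}{2324} \approx -0.00043029$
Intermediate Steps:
$o = -83$ ($o = 3 - 86 = -83$)
$H = 4$ ($H = 1 \left(\left(-2\right) \left(-2\right)\right) = 1 \cdot 4 = 4$)
$r{\left(Z \right)} = -4 + 2 Z^{2}$ ($r{\left(Z \right)} = \left(Z^{2} + Z^{2}\right) - 4 = 2 Z^{2} - 4 = -4 + 2 Z^{2}$)
$\frac{1}{o r{\left(H \right)}} = \frac{1}{\left(-83\right) \left(-4 + 2 \cdot 4^{2}\right)} = \frac{1}{\left(-83\right) \left(-4 + 2 \cdot 16\right)} = \frac{1}{\left(-83\right) \left(-4 + 32\right)} = \frac{1}{\left(-83\right) 28} = \frac{1}{-2324} = - \frac{1}{2324}$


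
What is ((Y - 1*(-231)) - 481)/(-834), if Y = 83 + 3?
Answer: 82/417 ≈ 0.19664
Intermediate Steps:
Y = 86
((Y - 1*(-231)) - 481)/(-834) = ((86 - 1*(-231)) - 481)/(-834) = ((86 + 231) - 481)*(-1/834) = (317 - 481)*(-1/834) = -164*(-1/834) = 82/417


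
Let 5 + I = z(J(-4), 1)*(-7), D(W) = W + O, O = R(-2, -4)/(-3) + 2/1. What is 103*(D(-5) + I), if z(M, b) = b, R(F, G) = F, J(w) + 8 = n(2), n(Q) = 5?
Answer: -4429/3 ≈ -1476.3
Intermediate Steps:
J(w) = -3 (J(w) = -8 + 5 = -3)
O = 8/3 (O = -2/(-3) + 2/1 = -2*(-1/3) + 2*1 = 2/3 + 2 = 8/3 ≈ 2.6667)
D(W) = 8/3 + W (D(W) = W + 8/3 = 8/3 + W)
I = -12 (I = -5 + 1*(-7) = -5 - 7 = -12)
103*(D(-5) + I) = 103*((8/3 - 5) - 12) = 103*(-7/3 - 12) = 103*(-43/3) = -4429/3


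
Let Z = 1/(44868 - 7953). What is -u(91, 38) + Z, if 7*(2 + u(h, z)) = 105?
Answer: -479894/36915 ≈ -13.000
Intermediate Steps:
u(h, z) = 13 (u(h, z) = -2 + (⅐)*105 = -2 + 15 = 13)
Z = 1/36915 ≈ 2.7089e-5
-u(91, 38) + Z = -1*13 + 1/36915 = -13 + 1/36915 = -479894/36915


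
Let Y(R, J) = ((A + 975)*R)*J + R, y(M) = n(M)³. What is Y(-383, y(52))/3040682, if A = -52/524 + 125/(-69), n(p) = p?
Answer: -473676493548529/27484724598 ≈ -17234.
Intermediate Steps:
A = -17272/9039 (A = -52*1/524 + 125*(-1/69) = -13/131 - 125/69 = -17272/9039 ≈ -1.9108)
y(M) = M³
Y(R, J) = R + 8795753*J*R/9039 (Y(R, J) = ((-17272/9039 + 975)*R)*J + R = (8795753*R/9039)*J + R = 8795753*J*R/9039 + R = R + 8795753*J*R/9039)
Y(-383, y(52))/3040682 = ((1/9039)*(-383)*(9039 + 8795753*52³))/3040682 = ((1/9039)*(-383)*(9039 + 8795753*140608))*(1/3040682) = ((1/9039)*(-383)*(9039 + 1236753237824))*(1/3040682) = ((1/9039)*(-383)*1236753246863)*(1/3040682) = -473676493548529/9039*1/3040682 = -473676493548529/27484724598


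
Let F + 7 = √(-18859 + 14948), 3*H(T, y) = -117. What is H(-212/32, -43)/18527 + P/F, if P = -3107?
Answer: 402789283/73366920 + 3107*I*√3911/3960 ≈ 5.4901 + 49.067*I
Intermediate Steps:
H(T, y) = -39 (H(T, y) = (⅓)*(-117) = -39)
F = -7 + I*√3911 (F = -7 + √(-18859 + 14948) = -7 + √(-3911) = -7 + I*√3911 ≈ -7.0 + 62.538*I)
H(-212/32, -43)/18527 + P/F = -39/18527 - 3107/(-7 + I*√3911)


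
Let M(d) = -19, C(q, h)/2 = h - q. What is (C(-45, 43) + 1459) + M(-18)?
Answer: 1616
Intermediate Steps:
C(q, h) = -2*q + 2*h (C(q, h) = 2*(h - q) = -2*q + 2*h)
(C(-45, 43) + 1459) + M(-18) = ((-2*(-45) + 2*43) + 1459) - 19 = ((90 + 86) + 1459) - 19 = (176 + 1459) - 19 = 1635 - 19 = 1616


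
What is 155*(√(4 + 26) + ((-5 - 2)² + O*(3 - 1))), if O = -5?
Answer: 6045 + 155*√30 ≈ 6894.0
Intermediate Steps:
155*(√(4 + 26) + ((-5 - 2)² + O*(3 - 1))) = 155*(√(4 + 26) + ((-5 - 2)² - 5*(3 - 1))) = 155*(√30 + ((-7)² - 5*2)) = 155*(√30 + (49 - 10)) = 155*(√30 + 39) = 155*(39 + √30) = 6045 + 155*√30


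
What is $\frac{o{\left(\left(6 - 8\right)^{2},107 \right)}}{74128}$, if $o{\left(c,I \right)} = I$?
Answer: $\frac{107}{74128} \approx 0.0014434$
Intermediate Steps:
$\frac{o{\left(\left(6 - 8\right)^{2},107 \right)}}{74128} = \frac{107}{74128}$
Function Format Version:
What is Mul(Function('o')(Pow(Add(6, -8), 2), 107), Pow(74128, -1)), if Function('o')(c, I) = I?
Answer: Rational(107, 74128) ≈ 0.0014434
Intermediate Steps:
Mul(Function('o')(Pow(Add(6, -8), 2), 107), Pow(74128, -1)) = Mul(107, Pow(74128, -1)) = Mul(107, Rational(1, 74128)) = Rational(107, 74128)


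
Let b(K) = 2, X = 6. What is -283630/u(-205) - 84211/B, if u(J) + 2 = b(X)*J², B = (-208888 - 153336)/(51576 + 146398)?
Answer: 10946179170559/237845334 ≈ 46022.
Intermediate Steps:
B = -181112/98987 (B = -362224/197974 = -362224*1/197974 = -181112/98987 ≈ -1.8297)
u(J) = -2 + 2*J²
-283630/u(-205) - 84211/B = -283630/(-2 + 2*(-205)²) - 84211/(-181112/98987) = -283630/(-2 + 2*42025) - 84211*(-98987/181112) = -283630/(-2 + 84050) + 8335794257/181112 = -283630/84048 + 8335794257/181112 = -283630*1/84048 + 8335794257/181112 = -141815/42024 + 8335794257/181112 = 10946179170559/237845334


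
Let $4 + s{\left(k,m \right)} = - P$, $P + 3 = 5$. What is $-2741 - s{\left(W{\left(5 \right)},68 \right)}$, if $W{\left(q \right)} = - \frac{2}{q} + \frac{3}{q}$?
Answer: $-2735$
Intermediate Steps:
$W{\left(q \right)} = \frac{1}{q}$
$P = 2$ ($P = -3 + 5 = 2$)
$s{\left(k,m \right)} = -6$ ($s{\left(k,m \right)} = -4 - 2 = -6$)
$-2741 - s{\left(W{\left(5 \right)},68 \right)} = -2741 - -6 = -2741 + 6 = -2735$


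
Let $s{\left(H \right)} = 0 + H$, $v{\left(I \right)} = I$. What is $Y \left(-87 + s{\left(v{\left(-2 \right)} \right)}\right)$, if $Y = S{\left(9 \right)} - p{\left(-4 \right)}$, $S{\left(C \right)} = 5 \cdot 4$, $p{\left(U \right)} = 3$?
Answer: $-1513$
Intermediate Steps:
$S{\left(C \right)} = 20$
$s{\left(H \right)} = H$
$Y = 17$ ($Y = 20 - 3 = 17$)
$Y \left(-87 + s{\left(v{\left(-2 \right)} \right)}\right) = 17 \left(-87 - 2\right) = 17 \left(-89\right) = -1513$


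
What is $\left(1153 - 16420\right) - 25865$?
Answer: $-41132$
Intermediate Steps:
$\left(1153 - 16420\right) - 25865 = -15267 - 25865 = -41132$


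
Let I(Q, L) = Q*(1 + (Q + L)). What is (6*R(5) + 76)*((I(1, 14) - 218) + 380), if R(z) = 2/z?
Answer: 69776/5 ≈ 13955.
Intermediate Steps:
I(Q, L) = Q*(1 + L + Q) (I(Q, L) = Q*(1 + (L + Q)) = Q*(1 + L + Q))
(6*R(5) + 76)*((I(1, 14) - 218) + 380) = (6*(2/5) + 76)*((1*(1 + 14 + 1) - 218) + 380) = (6*(2*(⅕)) + 76)*((1*16 - 218) + 380) = (6*(⅖) + 76)*((16 - 218) + 380) = (12/5 + 76)*(-202 + 380) = (392/5)*178 = 69776/5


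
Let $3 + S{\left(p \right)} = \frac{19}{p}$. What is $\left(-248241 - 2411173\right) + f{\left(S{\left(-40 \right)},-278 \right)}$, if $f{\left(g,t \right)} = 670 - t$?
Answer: $-2658466$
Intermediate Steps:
$S{\left(p \right)} = -3 + \frac{19}{p}$
$\left(-248241 - 2411173\right) + f{\left(S{\left(-40 \right)},-278 \right)} = \left(-248241 - 2411173\right) + \left(670 - -278\right) = -2659414 + \left(670 + 278\right) = -2659414 + 948 = -2658466$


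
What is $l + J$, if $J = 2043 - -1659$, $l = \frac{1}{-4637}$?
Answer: $\frac{17166173}{4637} \approx 3702.0$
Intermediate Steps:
$l = - \frac{1}{4637} \approx -0.00021566$
$J = 3702$ ($J = 2043 + 1659 = 3702$)
$l + J = - \frac{1}{4637} + 3702 = \frac{17166173}{4637}$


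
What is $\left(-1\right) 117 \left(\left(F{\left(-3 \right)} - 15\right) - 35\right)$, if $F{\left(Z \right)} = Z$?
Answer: $6201$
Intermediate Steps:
$\left(-1\right) 117 \left(\left(F{\left(-3 \right)} - 15\right) - 35\right) = \left(-1\right) 117 \left(\left(-3 - 15\right) - 35\right) = - 117 \left(\left(-3 - 15\right) - 35\right) = - 117 \left(-18 - 35\right) = \left(-117\right) \left(-53\right) = 6201$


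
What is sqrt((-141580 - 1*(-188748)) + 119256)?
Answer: 2*sqrt(41606) ≈ 407.95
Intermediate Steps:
sqrt((-141580 - 1*(-188748)) + 119256) = sqrt((-141580 + 188748) + 119256) = sqrt(47168 + 119256) = sqrt(166424) = 2*sqrt(41606)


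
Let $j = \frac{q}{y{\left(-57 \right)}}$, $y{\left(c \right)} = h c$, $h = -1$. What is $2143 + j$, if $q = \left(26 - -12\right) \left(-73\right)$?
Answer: $\frac{6283}{3} \approx 2094.3$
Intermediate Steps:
$y{\left(c \right)} = - c$
$q = -2774$ ($q = \left(26 + 12\right) \left(-73\right) = 38 \left(-73\right) = -2774$)
$j = - \frac{146}{3}$ ($j = - \frac{2774}{\left(-1\right) \left(-57\right)} = - \frac{2774}{57} = \left(-2774\right) \frac{1}{57} = - \frac{146}{3} \approx -48.667$)
$2143 + j = 2143 - \frac{146}{3} = \frac{6283}{3}$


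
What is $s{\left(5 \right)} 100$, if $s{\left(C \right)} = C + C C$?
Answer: $3000$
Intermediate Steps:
$s{\left(C \right)} = C + C^{2}$
$s{\left(5 \right)} 100 = 5 \left(1 + 5\right) 100 = 5 \cdot 6 \cdot 100 = 30 \cdot 100 = 3000$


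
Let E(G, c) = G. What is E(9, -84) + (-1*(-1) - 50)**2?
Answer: 2410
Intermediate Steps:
E(9, -84) + (-1*(-1) - 50)**2 = 9 + (-1*(-1) - 50)**2 = 9 + (1 - 50)**2 = 9 + (-49)**2 = 9 + 2401 = 2410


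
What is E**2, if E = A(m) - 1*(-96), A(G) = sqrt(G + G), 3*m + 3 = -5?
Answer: 27632/3 + 256*I*sqrt(3) ≈ 9210.7 + 443.4*I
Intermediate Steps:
m = -8/3 (m = -1 + (1/3)*(-5) = -1 - 5/3 = -8/3 ≈ -2.6667)
A(G) = sqrt(2)*sqrt(G) (A(G) = sqrt(2*G) = sqrt(2)*sqrt(G))
E = 96 + 4*I*sqrt(3)/3 (E = sqrt(2)*sqrt(-8/3) - 1*(-96) = sqrt(2)*(2*I*sqrt(6)/3) + 96 = 4*I*sqrt(3)/3 + 96 = 96 + 4*I*sqrt(3)/3 ≈ 96.0 + 2.3094*I)
E**2 = (96 + 4*I*sqrt(3)/3)**2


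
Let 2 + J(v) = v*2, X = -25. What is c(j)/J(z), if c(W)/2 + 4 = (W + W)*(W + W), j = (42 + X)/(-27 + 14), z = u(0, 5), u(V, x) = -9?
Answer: -48/169 ≈ -0.28402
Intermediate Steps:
z = -9
J(v) = -2 + 2*v (J(v) = -2 + v*2 = -2 + 2*v)
j = -17/13 (j = (42 - 25)/(-27 + 14) = 17/(-13) = 17*(-1/13) = -17/13 ≈ -1.3077)
c(W) = -8 + 8*W² (c(W) = -8 + 2*((W + W)*(W + W)) = -8 + 2*((2*W)*(2*W)) = -8 + 2*(4*W²) = -8 + 8*W²)
c(j)/J(z) = (-8 + 8*(-17/13)²)/(-2 + 2*(-9)) = (-8 + 8*(289/169))/(-2 - 18) = (-8 + 2312/169)/(-20) = (960/169)*(-1/20) = -48/169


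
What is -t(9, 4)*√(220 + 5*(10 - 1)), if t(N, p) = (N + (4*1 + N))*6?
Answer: -132*√265 ≈ -2148.8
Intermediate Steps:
t(N, p) = 24 + 12*N (t(N, p) = (N + (4 + N))*6 = (4 + 2*N)*6 = 24 + 12*N)
-t(9, 4)*√(220 + 5*(10 - 1)) = -(24 + 12*9)*√(220 + 5*(10 - 1)) = -(24 + 108)*√(220 + 5*9) = -132*√(220 + 45) = -132*√265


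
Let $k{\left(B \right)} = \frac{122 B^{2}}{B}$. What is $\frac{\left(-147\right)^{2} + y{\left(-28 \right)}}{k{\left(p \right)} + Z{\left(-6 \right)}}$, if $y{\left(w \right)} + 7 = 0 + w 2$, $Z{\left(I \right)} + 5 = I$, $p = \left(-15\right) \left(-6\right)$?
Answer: $\frac{3078}{1567} \approx 1.9643$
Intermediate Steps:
$p = 90$
$Z{\left(I \right)} = -5 + I$
$k{\left(B \right)} = 122 B$
$y{\left(w \right)} = -7 + 2 w$ ($y{\left(w \right)} = -7 + \left(0 + w 2\right) = -7 + \left(0 + 2 w\right) = -7 + 2 w$)
$\frac{\left(-147\right)^{2} + y{\left(-28 \right)}}{k{\left(p \right)} + Z{\left(-6 \right)}} = \frac{\left(-147\right)^{2} + \left(-7 + 2 \left(-28\right)\right)}{122 \cdot 90 - 11} = \frac{21609 - 63}{10980 - 11} = \frac{21609 - 63}{10969} = 21546 \cdot \frac{1}{10969} = \frac{3078}{1567}$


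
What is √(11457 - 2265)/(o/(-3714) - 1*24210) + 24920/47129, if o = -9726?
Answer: 24920/47129 - 1238*√2298/14984369 ≈ 0.52480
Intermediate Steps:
√(11457 - 2265)/(o/(-3714) - 1*24210) + 24920/47129 = √(11457 - 2265)/(-9726/(-3714) - 1*24210) + 24920/47129 = √9192/(-9726*(-1/3714) - 24210) + 24920*(1/47129) = (2*√2298)/(1621/619 - 24210) + 24920/47129 = (2*√2298)/(-14984369/619) + 24920/47129 = (2*√2298)*(-619/14984369) + 24920/47129 = -1238*√2298/14984369 + 24920/47129 = 24920/47129 - 1238*√2298/14984369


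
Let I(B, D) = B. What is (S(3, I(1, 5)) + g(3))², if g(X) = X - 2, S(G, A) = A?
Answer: 4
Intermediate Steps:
g(X) = -2 + X
(S(3, I(1, 5)) + g(3))² = (1 + (-2 + 3))² = (1 + 1)² = 2² = 4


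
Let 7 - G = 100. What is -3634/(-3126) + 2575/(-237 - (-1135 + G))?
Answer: 5825372/1548933 ≈ 3.7609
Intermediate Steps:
G = -93 (G = 7 - 1*100 = 7 - 100 = -93)
-3634/(-3126) + 2575/(-237 - (-1135 + G)) = -3634/(-3126) + 2575/(-237 - (-1135 - 93)) = -3634*(-1/3126) + 2575/(-237 - 1*(-1228)) = 1817/1563 + 2575/(-237 + 1228) = 1817/1563 + 2575/991 = 5825372/1548933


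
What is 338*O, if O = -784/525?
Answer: -37856/75 ≈ -504.75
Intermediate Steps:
O = -112/75 (O = -784*1/525 = -112/75 ≈ -1.4933)
338*O = 338*(-112/75) = -37856/75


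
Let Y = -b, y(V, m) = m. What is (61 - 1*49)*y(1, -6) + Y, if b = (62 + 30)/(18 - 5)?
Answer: -1028/13 ≈ -79.077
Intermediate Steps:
b = 92/13 ≈ 7.0769
Y = -92/13 (Y = -1*92/13 = -92/13 ≈ -7.0769)
(61 - 1*49)*y(1, -6) + Y = (61 - 1*49)*(-6) - 92/13 = (61 - 49)*(-6) - 92/13 = 12*(-6) - 92/13 = -72 - 92/13 = -1028/13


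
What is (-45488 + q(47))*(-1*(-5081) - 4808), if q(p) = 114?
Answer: -12387102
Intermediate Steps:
(-45488 + q(47))*(-1*(-5081) - 4808) = (-45488 + 114)*(-1*(-5081) - 4808) = -45374*(5081 - 4808) = -45374*273 = -12387102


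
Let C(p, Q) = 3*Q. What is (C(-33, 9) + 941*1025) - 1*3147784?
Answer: -2183232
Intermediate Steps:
(C(-33, 9) + 941*1025) - 1*3147784 = (3*9 + 941*1025) - 1*3147784 = (27 + 964525) - 3147784 = 964552 - 3147784 = -2183232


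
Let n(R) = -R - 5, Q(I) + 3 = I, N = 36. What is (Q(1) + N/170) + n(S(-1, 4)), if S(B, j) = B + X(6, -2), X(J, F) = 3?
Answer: -747/85 ≈ -8.7882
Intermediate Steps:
S(B, j) = 3 + B (S(B, j) = B + 3 = 3 + B)
Q(I) = -3 + I
n(R) = -5 - R
(Q(1) + N/170) + n(S(-1, 4)) = ((-3 + 1) + 36/170) + (-5 - (3 - 1)) = (-2 + 36*(1/170)) + (-5 - 1*2) = (-2 + 18/85) + (-5 - 2) = -152/85 - 7 = -747/85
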